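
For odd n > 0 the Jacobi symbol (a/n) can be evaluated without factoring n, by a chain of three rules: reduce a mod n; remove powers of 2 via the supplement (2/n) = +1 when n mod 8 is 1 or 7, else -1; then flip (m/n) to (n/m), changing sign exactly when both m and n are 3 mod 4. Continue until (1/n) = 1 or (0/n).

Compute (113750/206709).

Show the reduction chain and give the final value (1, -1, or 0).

1

factor out 2^1: 113750 = 2^1·56875; with 206709 mod 8 = 5, (2/206709) = -1; sign now -1; continue with (56875/206709)
flip (56875/206709) -> (206709/56875): both odd, 56875 mod 4 = 3, 206709 mod 4 = 1, so the flip contributes +1; sign now -1
(206709/56875): 206709 mod 56875 = 36084, so (206709/56875) = (36084/56875)
factor out 2^2: 36084 = 2^2·9021; with 56875 mod 8 = 3, (2/56875) = -1; sign now -1; continue with (9021/56875)
flip (9021/56875) -> (56875/9021): both odd, 9021 mod 4 = 1, 56875 mod 4 = 3, so the flip contributes +1; sign now -1
(56875/9021): 56875 mod 9021 = 2749, so (56875/9021) = (2749/9021)
flip (2749/9021) -> (9021/2749): both odd, 2749 mod 4 = 1, 9021 mod 4 = 1, so the flip contributes +1; sign now -1
(9021/2749): 9021 mod 2749 = 774, so (9021/2749) = (774/2749)
factor out 2^1: 774 = 2^1·387; with 2749 mod 8 = 5, (2/2749) = -1; sign now +1; continue with (387/2749)
flip (387/2749) -> (2749/387): both odd, 387 mod 4 = 3, 2749 mod 4 = 1, so the flip contributes +1; sign now +1
(2749/387): 2749 mod 387 = 40, so (2749/387) = (40/387)
factor out 2^3: 40 = 2^3·5; with 387 mod 8 = 3, (2/387) = -1; sign now -1; continue with (5/387)
flip (5/387) -> (387/5): both odd, 5 mod 4 = 1, 387 mod 4 = 3, so the flip contributes +1; sign now -1
(387/5): 387 mod 5 = 2, so (387/5) = (2/5)
factor out 2^1: 2 = 2^1·1; with 5 mod 8 = 5, (2/5) = -1; sign now +1; continue with (1/5)
reached (1/5) = 1, so the symbol is +1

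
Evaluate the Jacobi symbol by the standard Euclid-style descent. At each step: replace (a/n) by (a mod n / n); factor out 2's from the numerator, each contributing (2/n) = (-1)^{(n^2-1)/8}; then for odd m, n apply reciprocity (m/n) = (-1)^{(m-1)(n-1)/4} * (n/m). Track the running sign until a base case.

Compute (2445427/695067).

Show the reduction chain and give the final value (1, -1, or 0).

(2445427/695067) = (360226/695067)   [reduce mod 695067]
360226 = 2^1·180113; (2/695067) = -1 since 695067 mod 8 = 3, so (360226/695067) = (-1)^1·(180113/695067); sign now -1
reciprocity: (180113/695067) = +1·(695067/180113) since 180113 mod 4 = 1, 695067 mod 4 = 3; sign now -1
(695067/180113) = (154728/180113)   [reduce mod 180113]
154728 = 2^3·19341; (2/180113) = +1 since 180113 mod 8 = 1, so (154728/180113) = (+1)^3·(19341/180113); sign now -1
reciprocity: (19341/180113) = +1·(180113/19341) since 19341 mod 4 = 1, 180113 mod 4 = 1; sign now -1
(180113/19341) = (6044/19341)   [reduce mod 19341]
6044 = 2^2·1511; (2/19341) = -1 since 19341 mod 8 = 5, so (6044/19341) = (-1)^2·(1511/19341); sign now -1
reciprocity: (1511/19341) = +1·(19341/1511) since 1511 mod 4 = 3, 19341 mod 4 = 1; sign now -1
(19341/1511) = (1209/1511)   [reduce mod 1511]
reciprocity: (1209/1511) = +1·(1511/1209) since 1209 mod 4 = 1, 1511 mod 4 = 3; sign now -1
(1511/1209) = (302/1209)   [reduce mod 1209]
302 = 2^1·151; (2/1209) = +1 since 1209 mod 8 = 1, so (302/1209) = (+1)^1·(151/1209); sign now -1
reciprocity: (151/1209) = +1·(1209/151) since 151 mod 4 = 3, 1209 mod 4 = 1; sign now -1
(1209/151) = (1/151)   [reduce mod 151]
(1/151) = 1; final value = sign = -1

-1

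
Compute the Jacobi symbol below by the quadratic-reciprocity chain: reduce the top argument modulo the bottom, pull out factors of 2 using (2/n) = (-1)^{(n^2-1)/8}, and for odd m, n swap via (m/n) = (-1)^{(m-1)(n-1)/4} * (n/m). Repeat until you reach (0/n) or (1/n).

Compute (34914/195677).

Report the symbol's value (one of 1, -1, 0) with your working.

34914 = 2^1·17457; (2/195677) = -1 since 195677 mod 8 = 5, so (34914/195677) = (-1)^1·(17457/195677); sign now -1
reciprocity: (17457/195677) = +1·(195677/17457) since 17457 mod 4 = 1, 195677 mod 4 = 1; sign now -1
(195677/17457) = (3650/17457)   [reduce mod 17457]
3650 = 2^1·1825; (2/17457) = +1 since 17457 mod 8 = 1, so (3650/17457) = (+1)^1·(1825/17457); sign now -1
reciprocity: (1825/17457) = +1·(17457/1825) since 1825 mod 4 = 1, 17457 mod 4 = 1; sign now -1
(17457/1825) = (1032/1825)   [reduce mod 1825]
1032 = 2^3·129; (2/1825) = +1 since 1825 mod 8 = 1, so (1032/1825) = (+1)^3·(129/1825); sign now -1
reciprocity: (129/1825) = +1·(1825/129) since 129 mod 4 = 1, 1825 mod 4 = 1; sign now -1
(1825/129) = (19/129)   [reduce mod 129]
reciprocity: (19/129) = +1·(129/19) since 19 mod 4 = 3, 129 mod 4 = 1; sign now -1
(129/19) = (15/19)   [reduce mod 19]
reciprocity: (15/19) = -1·(19/15) since 15 mod 4 = 3, 19 mod 4 = 3; sign now +1
(19/15) = (4/15)   [reduce mod 15]
4 = 2^2·1; (2/15) = +1 since 15 mod 8 = 7, so (4/15) = (+1)^2·(1/15); sign now +1
(1/15) = 1; final value = sign = +1

1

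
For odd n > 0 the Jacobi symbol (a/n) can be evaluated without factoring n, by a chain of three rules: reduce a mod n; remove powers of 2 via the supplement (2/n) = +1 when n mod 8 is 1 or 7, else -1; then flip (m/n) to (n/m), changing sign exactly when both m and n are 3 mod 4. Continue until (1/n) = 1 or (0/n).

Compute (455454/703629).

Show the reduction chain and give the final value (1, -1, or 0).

0

factor out 2^1: 455454 = 2^1·227727; with 703629 mod 8 = 5, (2/703629) = -1; sign now -1; continue with (227727/703629)
flip (227727/703629) -> (703629/227727): both odd, 227727 mod 4 = 3, 703629 mod 4 = 1, so the flip contributes +1; sign now -1
(703629/227727): 703629 mod 227727 = 20448, so (703629/227727) = (20448/227727)
factor out 2^5: 20448 = 2^5·639; with 227727 mod 8 = 7, (2/227727) = +1; sign now -1; continue with (639/227727)
flip (639/227727) -> (227727/639): both odd, 639 mod 4 = 3, 227727 mod 4 = 3, so the flip contributes -1; sign now +1
(227727/639): 227727 mod 639 = 243, so (227727/639) = (243/639)
flip (243/639) -> (639/243): both odd, 243 mod 4 = 3, 639 mod 4 = 3, so the flip contributes -1; sign now -1
(639/243): 639 mod 243 = 153, so (639/243) = (153/243)
flip (153/243) -> (243/153): both odd, 153 mod 4 = 1, 243 mod 4 = 3, so the flip contributes +1; sign now -1
(243/153): 243 mod 153 = 90, so (243/153) = (90/153)
factor out 2^1: 90 = 2^1·45; with 153 mod 8 = 1, (2/153) = +1; sign now -1; continue with (45/153)
flip (45/153) -> (153/45): both odd, 45 mod 4 = 1, 153 mod 4 = 1, so the flip contributes +1; sign now -1
(153/45): 153 mod 45 = 18, so (153/45) = (18/45)
factor out 2^1: 18 = 2^1·9; with 45 mod 8 = 5, (2/45) = -1; sign now +1; continue with (9/45)
flip (9/45) -> (45/9): both odd, 9 mod 4 = 1, 45 mod 4 = 1, so the flip contributes +1; sign now +1
(45/9): 45 mod 9 = 0, so (45/9) = (0/9)
reached (0/9); gcd(a, n) > 1, so (0/9) = 0 and the symbol is 0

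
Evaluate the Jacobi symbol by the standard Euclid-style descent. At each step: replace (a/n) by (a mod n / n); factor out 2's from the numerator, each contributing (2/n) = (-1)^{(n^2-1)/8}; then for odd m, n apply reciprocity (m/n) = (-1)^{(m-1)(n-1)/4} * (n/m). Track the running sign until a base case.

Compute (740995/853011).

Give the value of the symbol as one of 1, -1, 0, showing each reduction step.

reciprocity: (740995/853011) = -1·(853011/740995) since 740995 mod 4 = 3, 853011 mod 4 = 3; sign now -1
(853011/740995) = (112016/740995)   [reduce mod 740995]
112016 = 2^4·7001; (2/740995) = -1 since 740995 mod 8 = 3, so (112016/740995) = (-1)^4·(7001/740995); sign now -1
reciprocity: (7001/740995) = +1·(740995/7001) since 7001 mod 4 = 1, 740995 mod 4 = 3; sign now -1
(740995/7001) = (5890/7001)   [reduce mod 7001]
5890 = 2^1·2945; (2/7001) = +1 since 7001 mod 8 = 1, so (5890/7001) = (+1)^1·(2945/7001); sign now -1
reciprocity: (2945/7001) = +1·(7001/2945) since 2945 mod 4 = 1, 7001 mod 4 = 1; sign now -1
(7001/2945) = (1111/2945)   [reduce mod 2945]
reciprocity: (1111/2945) = +1·(2945/1111) since 1111 mod 4 = 3, 2945 mod 4 = 1; sign now -1
(2945/1111) = (723/1111)   [reduce mod 1111]
reciprocity: (723/1111) = -1·(1111/723) since 723 mod 4 = 3, 1111 mod 4 = 3; sign now +1
(1111/723) = (388/723)   [reduce mod 723]
388 = 2^2·97; (2/723) = -1 since 723 mod 8 = 3, so (388/723) = (-1)^2·(97/723); sign now +1
reciprocity: (97/723) = +1·(723/97) since 97 mod 4 = 1, 723 mod 4 = 3; sign now +1
(723/97) = (44/97)   [reduce mod 97]
44 = 2^2·11; (2/97) = +1 since 97 mod 8 = 1, so (44/97) = (+1)^2·(11/97); sign now +1
reciprocity: (11/97) = +1·(97/11) since 11 mod 4 = 3, 97 mod 4 = 1; sign now +1
(97/11) = (9/11)   [reduce mod 11]
reciprocity: (9/11) = +1·(11/9) since 9 mod 4 = 1, 11 mod 4 = 3; sign now +1
(11/9) = (2/9)   [reduce mod 9]
2 = 2^1·1; (2/9) = +1 since 9 mod 8 = 1, so (2/9) = (+1)^1·(1/9); sign now +1
(1/9) = 1; final value = sign = +1

1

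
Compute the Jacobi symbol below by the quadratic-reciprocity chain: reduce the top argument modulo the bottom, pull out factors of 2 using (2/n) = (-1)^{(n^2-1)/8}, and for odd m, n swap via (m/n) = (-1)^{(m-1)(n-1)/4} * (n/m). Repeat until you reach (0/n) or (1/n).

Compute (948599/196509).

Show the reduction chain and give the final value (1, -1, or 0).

-1

(948599/196509): 948599 mod 196509 = 162563, so (948599/196509) = (162563/196509)
flip (162563/196509) -> (196509/162563): both odd, 162563 mod 4 = 3, 196509 mod 4 = 1, so the flip contributes +1; sign now +1
(196509/162563): 196509 mod 162563 = 33946, so (196509/162563) = (33946/162563)
factor out 2^1: 33946 = 2^1·16973; with 162563 mod 8 = 3, (2/162563) = -1; sign now -1; continue with (16973/162563)
flip (16973/162563) -> (162563/16973): both odd, 16973 mod 4 = 1, 162563 mod 4 = 3, so the flip contributes +1; sign now -1
(162563/16973): 162563 mod 16973 = 9806, so (162563/16973) = (9806/16973)
factor out 2^1: 9806 = 2^1·4903; with 16973 mod 8 = 5, (2/16973) = -1; sign now +1; continue with (4903/16973)
flip (4903/16973) -> (16973/4903): both odd, 4903 mod 4 = 3, 16973 mod 4 = 1, so the flip contributes +1; sign now +1
(16973/4903): 16973 mod 4903 = 2264, so (16973/4903) = (2264/4903)
factor out 2^3: 2264 = 2^3·283; with 4903 mod 8 = 7, (2/4903) = +1; sign now +1; continue with (283/4903)
flip (283/4903) -> (4903/283): both odd, 283 mod 4 = 3, 4903 mod 4 = 3, so the flip contributes -1; sign now -1
(4903/283): 4903 mod 283 = 92, so (4903/283) = (92/283)
factor out 2^2: 92 = 2^2·23; with 283 mod 8 = 3, (2/283) = -1; sign now -1; continue with (23/283)
flip (23/283) -> (283/23): both odd, 23 mod 4 = 3, 283 mod 4 = 3, so the flip contributes -1; sign now +1
(283/23): 283 mod 23 = 7, so (283/23) = (7/23)
flip (7/23) -> (23/7): both odd, 7 mod 4 = 3, 23 mod 4 = 3, so the flip contributes -1; sign now -1
(23/7): 23 mod 7 = 2, so (23/7) = (2/7)
factor out 2^1: 2 = 2^1·1; with 7 mod 8 = 7, (2/7) = +1; sign now -1; continue with (1/7)
reached (1/7) = 1, so the symbol is -1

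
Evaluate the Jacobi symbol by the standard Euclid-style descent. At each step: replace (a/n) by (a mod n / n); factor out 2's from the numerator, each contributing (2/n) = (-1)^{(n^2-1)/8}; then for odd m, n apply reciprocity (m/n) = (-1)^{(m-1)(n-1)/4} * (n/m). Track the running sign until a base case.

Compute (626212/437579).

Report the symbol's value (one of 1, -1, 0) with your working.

1

(626212/437579) = (188633/437579)   [reduce mod 437579]
reciprocity: (188633/437579) = +1·(437579/188633) since 188633 mod 4 = 1, 437579 mod 4 = 3; sign now +1
(437579/188633) = (60313/188633)   [reduce mod 188633]
reciprocity: (60313/188633) = +1·(188633/60313) since 60313 mod 4 = 1, 188633 mod 4 = 1; sign now +1
(188633/60313) = (7694/60313)   [reduce mod 60313]
7694 = 2^1·3847; (2/60313) = +1 since 60313 mod 8 = 1, so (7694/60313) = (+1)^1·(3847/60313); sign now +1
reciprocity: (3847/60313) = +1·(60313/3847) since 3847 mod 4 = 3, 60313 mod 4 = 1; sign now +1
(60313/3847) = (2608/3847)   [reduce mod 3847]
2608 = 2^4·163; (2/3847) = +1 since 3847 mod 8 = 7, so (2608/3847) = (+1)^4·(163/3847); sign now +1
reciprocity: (163/3847) = -1·(3847/163) since 163 mod 4 = 3, 3847 mod 4 = 3; sign now -1
(3847/163) = (98/163)   [reduce mod 163]
98 = 2^1·49; (2/163) = -1 since 163 mod 8 = 3, so (98/163) = (-1)^1·(49/163); sign now +1
reciprocity: (49/163) = +1·(163/49) since 49 mod 4 = 1, 163 mod 4 = 3; sign now +1
(163/49) = (16/49)   [reduce mod 49]
16 = 2^4·1; (2/49) = +1 since 49 mod 8 = 1, so (16/49) = (+1)^4·(1/49); sign now +1
(1/49) = 1; final value = sign = +1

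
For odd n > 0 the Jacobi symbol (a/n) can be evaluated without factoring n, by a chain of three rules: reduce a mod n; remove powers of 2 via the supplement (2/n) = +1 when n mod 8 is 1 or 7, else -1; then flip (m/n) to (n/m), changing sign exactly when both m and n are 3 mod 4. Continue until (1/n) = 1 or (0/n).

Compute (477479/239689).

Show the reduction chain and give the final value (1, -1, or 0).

1

(477479/239689): 477479 mod 239689 = 237790, so (477479/239689) = (237790/239689)
factor out 2^1: 237790 = 2^1·118895; with 239689 mod 8 = 1, (2/239689) = +1; sign now +1; continue with (118895/239689)
flip (118895/239689) -> (239689/118895): both odd, 118895 mod 4 = 3, 239689 mod 4 = 1, so the flip contributes +1; sign now +1
(239689/118895): 239689 mod 118895 = 1899, so (239689/118895) = (1899/118895)
flip (1899/118895) -> (118895/1899): both odd, 1899 mod 4 = 3, 118895 mod 4 = 3, so the flip contributes -1; sign now -1
(118895/1899): 118895 mod 1899 = 1157, so (118895/1899) = (1157/1899)
flip (1157/1899) -> (1899/1157): both odd, 1157 mod 4 = 1, 1899 mod 4 = 3, so the flip contributes +1; sign now -1
(1899/1157): 1899 mod 1157 = 742, so (1899/1157) = (742/1157)
factor out 2^1: 742 = 2^1·371; with 1157 mod 8 = 5, (2/1157) = -1; sign now +1; continue with (371/1157)
flip (371/1157) -> (1157/371): both odd, 371 mod 4 = 3, 1157 mod 4 = 1, so the flip contributes +1; sign now +1
(1157/371): 1157 mod 371 = 44, so (1157/371) = (44/371)
factor out 2^2: 44 = 2^2·11; with 371 mod 8 = 3, (2/371) = -1; sign now +1; continue with (11/371)
flip (11/371) -> (371/11): both odd, 11 mod 4 = 3, 371 mod 4 = 3, so the flip contributes -1; sign now -1
(371/11): 371 mod 11 = 8, so (371/11) = (8/11)
factor out 2^3: 8 = 2^3·1; with 11 mod 8 = 3, (2/11) = -1; sign now +1; continue with (1/11)
reached (1/11) = 1, so the symbol is +1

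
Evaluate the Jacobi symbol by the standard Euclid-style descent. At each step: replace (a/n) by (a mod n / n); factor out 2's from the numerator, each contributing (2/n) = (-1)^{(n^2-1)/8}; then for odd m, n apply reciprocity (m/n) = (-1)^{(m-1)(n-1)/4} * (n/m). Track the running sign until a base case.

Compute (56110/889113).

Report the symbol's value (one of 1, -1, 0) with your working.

1

56110 = 2^1·28055; (2/889113) = +1 since 889113 mod 8 = 1, so (56110/889113) = (+1)^1·(28055/889113); sign now +1
reciprocity: (28055/889113) = +1·(889113/28055) since 28055 mod 4 = 3, 889113 mod 4 = 1; sign now +1
(889113/28055) = (19408/28055)   [reduce mod 28055]
19408 = 2^4·1213; (2/28055) = +1 since 28055 mod 8 = 7, so (19408/28055) = (+1)^4·(1213/28055); sign now +1
reciprocity: (1213/28055) = +1·(28055/1213) since 1213 mod 4 = 1, 28055 mod 4 = 3; sign now +1
(28055/1213) = (156/1213)   [reduce mod 1213]
156 = 2^2·39; (2/1213) = -1 since 1213 mod 8 = 5, so (156/1213) = (-1)^2·(39/1213); sign now +1
reciprocity: (39/1213) = +1·(1213/39) since 39 mod 4 = 3, 1213 mod 4 = 1; sign now +1
(1213/39) = (4/39)   [reduce mod 39]
4 = 2^2·1; (2/39) = +1 since 39 mod 8 = 7, so (4/39) = (+1)^2·(1/39); sign now +1
(1/39) = 1; final value = sign = +1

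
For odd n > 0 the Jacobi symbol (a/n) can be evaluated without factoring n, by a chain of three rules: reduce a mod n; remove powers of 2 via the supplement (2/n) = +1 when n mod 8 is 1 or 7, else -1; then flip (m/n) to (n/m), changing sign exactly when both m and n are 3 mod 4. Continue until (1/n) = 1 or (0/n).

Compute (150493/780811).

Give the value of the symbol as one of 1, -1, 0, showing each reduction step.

1

flip (150493/780811) -> (780811/150493): both odd, 150493 mod 4 = 1, 780811 mod 4 = 3, so the flip contributes +1; sign now +1
(780811/150493): 780811 mod 150493 = 28346, so (780811/150493) = (28346/150493)
factor out 2^1: 28346 = 2^1·14173; with 150493 mod 8 = 5, (2/150493) = -1; sign now -1; continue with (14173/150493)
flip (14173/150493) -> (150493/14173): both odd, 14173 mod 4 = 1, 150493 mod 4 = 1, so the flip contributes +1; sign now -1
(150493/14173): 150493 mod 14173 = 8763, so (150493/14173) = (8763/14173)
flip (8763/14173) -> (14173/8763): both odd, 8763 mod 4 = 3, 14173 mod 4 = 1, so the flip contributes +1; sign now -1
(14173/8763): 14173 mod 8763 = 5410, so (14173/8763) = (5410/8763)
factor out 2^1: 5410 = 2^1·2705; with 8763 mod 8 = 3, (2/8763) = -1; sign now +1; continue with (2705/8763)
flip (2705/8763) -> (8763/2705): both odd, 2705 mod 4 = 1, 8763 mod 4 = 3, so the flip contributes +1; sign now +1
(8763/2705): 8763 mod 2705 = 648, so (8763/2705) = (648/2705)
factor out 2^3: 648 = 2^3·81; with 2705 mod 8 = 1, (2/2705) = +1; sign now +1; continue with (81/2705)
flip (81/2705) -> (2705/81): both odd, 81 mod 4 = 1, 2705 mod 4 = 1, so the flip contributes +1; sign now +1
(2705/81): 2705 mod 81 = 32, so (2705/81) = (32/81)
factor out 2^5: 32 = 2^5·1; with 81 mod 8 = 1, (2/81) = +1; sign now +1; continue with (1/81)
reached (1/81) = 1, so the symbol is +1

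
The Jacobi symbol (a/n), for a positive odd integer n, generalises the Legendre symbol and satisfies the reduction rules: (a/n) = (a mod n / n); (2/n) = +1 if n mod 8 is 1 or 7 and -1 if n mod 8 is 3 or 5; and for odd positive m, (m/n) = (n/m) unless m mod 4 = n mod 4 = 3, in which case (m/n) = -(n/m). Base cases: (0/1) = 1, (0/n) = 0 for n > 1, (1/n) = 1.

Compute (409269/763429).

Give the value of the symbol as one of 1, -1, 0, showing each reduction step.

1

reciprocity: (409269/763429) = +1·(763429/409269) since 409269 mod 4 = 1, 763429 mod 4 = 1; sign now +1
(763429/409269) = (354160/409269)   [reduce mod 409269]
354160 = 2^4·22135; (2/409269) = -1 since 409269 mod 8 = 5, so (354160/409269) = (-1)^4·(22135/409269); sign now +1
reciprocity: (22135/409269) = +1·(409269/22135) since 22135 mod 4 = 3, 409269 mod 4 = 1; sign now +1
(409269/22135) = (10839/22135)   [reduce mod 22135]
reciprocity: (10839/22135) = -1·(22135/10839) since 10839 mod 4 = 3, 22135 mod 4 = 3; sign now -1
(22135/10839) = (457/10839)   [reduce mod 10839]
reciprocity: (457/10839) = +1·(10839/457) since 457 mod 4 = 1, 10839 mod 4 = 3; sign now -1
(10839/457) = (328/457)   [reduce mod 457]
328 = 2^3·41; (2/457) = +1 since 457 mod 8 = 1, so (328/457) = (+1)^3·(41/457); sign now -1
reciprocity: (41/457) = +1·(457/41) since 41 mod 4 = 1, 457 mod 4 = 1; sign now -1
(457/41) = (6/41)   [reduce mod 41]
6 = 2^1·3; (2/41) = +1 since 41 mod 8 = 1, so (6/41) = (+1)^1·(3/41); sign now -1
reciprocity: (3/41) = +1·(41/3) since 3 mod 4 = 3, 41 mod 4 = 1; sign now -1
(41/3) = (2/3)   [reduce mod 3]
2 = 2^1·1; (2/3) = -1 since 3 mod 8 = 3, so (2/3) = (-1)^1·(1/3); sign now +1
(1/3) = 1; final value = sign = +1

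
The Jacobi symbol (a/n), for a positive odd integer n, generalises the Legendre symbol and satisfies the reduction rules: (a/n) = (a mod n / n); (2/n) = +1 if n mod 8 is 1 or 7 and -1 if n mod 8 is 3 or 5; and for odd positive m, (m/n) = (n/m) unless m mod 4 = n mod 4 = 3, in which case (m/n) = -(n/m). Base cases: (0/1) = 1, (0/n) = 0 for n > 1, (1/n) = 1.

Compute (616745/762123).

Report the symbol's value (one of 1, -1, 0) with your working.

flip (616745/762123) -> (762123/616745): both odd, 616745 mod 4 = 1, 762123 mod 4 = 3, so the flip contributes +1; sign now +1
(762123/616745): 762123 mod 616745 = 145378, so (762123/616745) = (145378/616745)
factor out 2^1: 145378 = 2^1·72689; with 616745 mod 8 = 1, (2/616745) = +1; sign now +1; continue with (72689/616745)
flip (72689/616745) -> (616745/72689): both odd, 72689 mod 4 = 1, 616745 mod 4 = 1, so the flip contributes +1; sign now +1
(616745/72689): 616745 mod 72689 = 35233, so (616745/72689) = (35233/72689)
flip (35233/72689) -> (72689/35233): both odd, 35233 mod 4 = 1, 72689 mod 4 = 1, so the flip contributes +1; sign now +1
(72689/35233): 72689 mod 35233 = 2223, so (72689/35233) = (2223/35233)
flip (2223/35233) -> (35233/2223): both odd, 2223 mod 4 = 3, 35233 mod 4 = 1, so the flip contributes +1; sign now +1
(35233/2223): 35233 mod 2223 = 1888, so (35233/2223) = (1888/2223)
factor out 2^5: 1888 = 2^5·59; with 2223 mod 8 = 7, (2/2223) = +1; sign now +1; continue with (59/2223)
flip (59/2223) -> (2223/59): both odd, 59 mod 4 = 3, 2223 mod 4 = 3, so the flip contributes -1; sign now -1
(2223/59): 2223 mod 59 = 40, so (2223/59) = (40/59)
factor out 2^3: 40 = 2^3·5; with 59 mod 8 = 3, (2/59) = -1; sign now +1; continue with (5/59)
flip (5/59) -> (59/5): both odd, 5 mod 4 = 1, 59 mod 4 = 3, so the flip contributes +1; sign now +1
(59/5): 59 mod 5 = 4, so (59/5) = (4/5)
factor out 2^2: 4 = 2^2·1; with 5 mod 8 = 5, (2/5) = -1; sign now +1; continue with (1/5)
reached (1/5) = 1, so the symbol is +1

1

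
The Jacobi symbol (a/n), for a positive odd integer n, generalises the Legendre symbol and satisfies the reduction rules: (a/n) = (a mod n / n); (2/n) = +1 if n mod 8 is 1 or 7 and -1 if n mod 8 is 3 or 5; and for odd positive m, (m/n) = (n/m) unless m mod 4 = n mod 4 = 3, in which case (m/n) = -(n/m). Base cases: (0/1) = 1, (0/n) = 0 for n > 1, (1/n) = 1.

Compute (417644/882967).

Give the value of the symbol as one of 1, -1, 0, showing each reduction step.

factor out 2^2: 417644 = 2^2·104411; with 882967 mod 8 = 7, (2/882967) = +1; sign now +1; continue with (104411/882967)
flip (104411/882967) -> (882967/104411): both odd, 104411 mod 4 = 3, 882967 mod 4 = 3, so the flip contributes -1; sign now -1
(882967/104411): 882967 mod 104411 = 47679, so (882967/104411) = (47679/104411)
flip (47679/104411) -> (104411/47679): both odd, 47679 mod 4 = 3, 104411 mod 4 = 3, so the flip contributes -1; sign now +1
(104411/47679): 104411 mod 47679 = 9053, so (104411/47679) = (9053/47679)
flip (9053/47679) -> (47679/9053): both odd, 9053 mod 4 = 1, 47679 mod 4 = 3, so the flip contributes +1; sign now +1
(47679/9053): 47679 mod 9053 = 2414, so (47679/9053) = (2414/9053)
factor out 2^1: 2414 = 2^1·1207; with 9053 mod 8 = 5, (2/9053) = -1; sign now -1; continue with (1207/9053)
flip (1207/9053) -> (9053/1207): both odd, 1207 mod 4 = 3, 9053 mod 4 = 1, so the flip contributes +1; sign now -1
(9053/1207): 9053 mod 1207 = 604, so (9053/1207) = (604/1207)
factor out 2^2: 604 = 2^2·151; with 1207 mod 8 = 7, (2/1207) = +1; sign now -1; continue with (151/1207)
flip (151/1207) -> (1207/151): both odd, 151 mod 4 = 3, 1207 mod 4 = 3, so the flip contributes -1; sign now +1
(1207/151): 1207 mod 151 = 150, so (1207/151) = (150/151)
factor out 2^1: 150 = 2^1·75; with 151 mod 8 = 7, (2/151) = +1; sign now +1; continue with (75/151)
flip (75/151) -> (151/75): both odd, 75 mod 4 = 3, 151 mod 4 = 3, so the flip contributes -1; sign now -1
(151/75): 151 mod 75 = 1, so (151/75) = (1/75)
reached (1/75) = 1, so the symbol is -1

-1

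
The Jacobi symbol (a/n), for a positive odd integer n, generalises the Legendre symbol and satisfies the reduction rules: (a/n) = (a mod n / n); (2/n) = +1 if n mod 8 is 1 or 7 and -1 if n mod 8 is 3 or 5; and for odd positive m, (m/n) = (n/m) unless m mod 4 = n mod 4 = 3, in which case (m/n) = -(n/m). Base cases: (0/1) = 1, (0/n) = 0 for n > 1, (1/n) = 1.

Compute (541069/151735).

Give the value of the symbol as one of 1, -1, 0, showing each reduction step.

-1

(541069/151735) = (85864/151735)   [reduce mod 151735]
85864 = 2^3·10733; (2/151735) = +1 since 151735 mod 8 = 7, so (85864/151735) = (+1)^3·(10733/151735); sign now +1
reciprocity: (10733/151735) = +1·(151735/10733) since 10733 mod 4 = 1, 151735 mod 4 = 3; sign now +1
(151735/10733) = (1473/10733)   [reduce mod 10733]
reciprocity: (1473/10733) = +1·(10733/1473) since 1473 mod 4 = 1, 10733 mod 4 = 1; sign now +1
(10733/1473) = (422/1473)   [reduce mod 1473]
422 = 2^1·211; (2/1473) = +1 since 1473 mod 8 = 1, so (422/1473) = (+1)^1·(211/1473); sign now +1
reciprocity: (211/1473) = +1·(1473/211) since 211 mod 4 = 3, 1473 mod 4 = 1; sign now +1
(1473/211) = (207/211)   [reduce mod 211]
reciprocity: (207/211) = -1·(211/207) since 207 mod 4 = 3, 211 mod 4 = 3; sign now -1
(211/207) = (4/207)   [reduce mod 207]
4 = 2^2·1; (2/207) = +1 since 207 mod 8 = 7, so (4/207) = (+1)^2·(1/207); sign now -1
(1/207) = 1; final value = sign = -1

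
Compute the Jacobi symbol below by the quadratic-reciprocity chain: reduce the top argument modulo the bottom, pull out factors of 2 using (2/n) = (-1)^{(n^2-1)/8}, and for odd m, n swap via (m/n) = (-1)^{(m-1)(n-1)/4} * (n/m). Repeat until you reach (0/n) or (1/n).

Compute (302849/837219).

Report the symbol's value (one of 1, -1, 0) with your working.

1

reciprocity: (302849/837219) = +1·(837219/302849) since 302849 mod 4 = 1, 837219 mod 4 = 3; sign now +1
(837219/302849) = (231521/302849)   [reduce mod 302849]
reciprocity: (231521/302849) = +1·(302849/231521) since 231521 mod 4 = 1, 302849 mod 4 = 1; sign now +1
(302849/231521) = (71328/231521)   [reduce mod 231521]
71328 = 2^5·2229; (2/231521) = +1 since 231521 mod 8 = 1, so (71328/231521) = (+1)^5·(2229/231521); sign now +1
reciprocity: (2229/231521) = +1·(231521/2229) since 2229 mod 4 = 1, 231521 mod 4 = 1; sign now +1
(231521/2229) = (1934/2229)   [reduce mod 2229]
1934 = 2^1·967; (2/2229) = -1 since 2229 mod 8 = 5, so (1934/2229) = (-1)^1·(967/2229); sign now -1
reciprocity: (967/2229) = +1·(2229/967) since 967 mod 4 = 3, 2229 mod 4 = 1; sign now -1
(2229/967) = (295/967)   [reduce mod 967]
reciprocity: (295/967) = -1·(967/295) since 295 mod 4 = 3, 967 mod 4 = 3; sign now +1
(967/295) = (82/295)   [reduce mod 295]
82 = 2^1·41; (2/295) = +1 since 295 mod 8 = 7, so (82/295) = (+1)^1·(41/295); sign now +1
reciprocity: (41/295) = +1·(295/41) since 41 mod 4 = 1, 295 mod 4 = 3; sign now +1
(295/41) = (8/41)   [reduce mod 41]
8 = 2^3·1; (2/41) = +1 since 41 mod 8 = 1, so (8/41) = (+1)^3·(1/41); sign now +1
(1/41) = 1; final value = sign = +1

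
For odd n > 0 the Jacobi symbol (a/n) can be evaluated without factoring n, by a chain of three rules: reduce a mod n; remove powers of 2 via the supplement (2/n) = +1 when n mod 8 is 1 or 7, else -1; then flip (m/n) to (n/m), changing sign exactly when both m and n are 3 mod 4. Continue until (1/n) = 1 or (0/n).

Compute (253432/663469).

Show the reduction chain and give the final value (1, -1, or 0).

1

factor out 2^3: 253432 = 2^3·31679; with 663469 mod 8 = 5, (2/663469) = -1; sign now -1; continue with (31679/663469)
flip (31679/663469) -> (663469/31679): both odd, 31679 mod 4 = 3, 663469 mod 4 = 1, so the flip contributes +1; sign now -1
(663469/31679): 663469 mod 31679 = 29889, so (663469/31679) = (29889/31679)
flip (29889/31679) -> (31679/29889): both odd, 29889 mod 4 = 1, 31679 mod 4 = 3, so the flip contributes +1; sign now -1
(31679/29889): 31679 mod 29889 = 1790, so (31679/29889) = (1790/29889)
factor out 2^1: 1790 = 2^1·895; with 29889 mod 8 = 1, (2/29889) = +1; sign now -1; continue with (895/29889)
flip (895/29889) -> (29889/895): both odd, 895 mod 4 = 3, 29889 mod 4 = 1, so the flip contributes +1; sign now -1
(29889/895): 29889 mod 895 = 354, so (29889/895) = (354/895)
factor out 2^1: 354 = 2^1·177; with 895 mod 8 = 7, (2/895) = +1; sign now -1; continue with (177/895)
flip (177/895) -> (895/177): both odd, 177 mod 4 = 1, 895 mod 4 = 3, so the flip contributes +1; sign now -1
(895/177): 895 mod 177 = 10, so (895/177) = (10/177)
factor out 2^1: 10 = 2^1·5; with 177 mod 8 = 1, (2/177) = +1; sign now -1; continue with (5/177)
flip (5/177) -> (177/5): both odd, 5 mod 4 = 1, 177 mod 4 = 1, so the flip contributes +1; sign now -1
(177/5): 177 mod 5 = 2, so (177/5) = (2/5)
factor out 2^1: 2 = 2^1·1; with 5 mod 8 = 5, (2/5) = -1; sign now +1; continue with (1/5)
reached (1/5) = 1, so the symbol is +1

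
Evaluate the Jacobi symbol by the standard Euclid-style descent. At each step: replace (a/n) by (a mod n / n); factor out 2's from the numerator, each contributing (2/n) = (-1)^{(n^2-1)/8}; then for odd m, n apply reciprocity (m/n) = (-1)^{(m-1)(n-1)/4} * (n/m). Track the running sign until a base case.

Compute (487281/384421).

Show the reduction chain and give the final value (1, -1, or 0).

(487281/384421) = (102860/384421)   [reduce mod 384421]
102860 = 2^2·25715; (2/384421) = -1 since 384421 mod 8 = 5, so (102860/384421) = (-1)^2·(25715/384421); sign now +1
reciprocity: (25715/384421) = +1·(384421/25715) since 25715 mod 4 = 3, 384421 mod 4 = 1; sign now +1
(384421/25715) = (24411/25715)   [reduce mod 25715]
reciprocity: (24411/25715) = -1·(25715/24411) since 24411 mod 4 = 3, 25715 mod 4 = 3; sign now -1
(25715/24411) = (1304/24411)   [reduce mod 24411]
1304 = 2^3·163; (2/24411) = -1 since 24411 mod 8 = 3, so (1304/24411) = (-1)^3·(163/24411); sign now +1
reciprocity: (163/24411) = -1·(24411/163) since 163 mod 4 = 3, 24411 mod 4 = 3; sign now -1
(24411/163) = (124/163)   [reduce mod 163]
124 = 2^2·31; (2/163) = -1 since 163 mod 8 = 3, so (124/163) = (-1)^2·(31/163); sign now -1
reciprocity: (31/163) = -1·(163/31) since 31 mod 4 = 3, 163 mod 4 = 3; sign now +1
(163/31) = (8/31)   [reduce mod 31]
8 = 2^3·1; (2/31) = +1 since 31 mod 8 = 7, so (8/31) = (+1)^3·(1/31); sign now +1
(1/31) = 1; final value = sign = +1

1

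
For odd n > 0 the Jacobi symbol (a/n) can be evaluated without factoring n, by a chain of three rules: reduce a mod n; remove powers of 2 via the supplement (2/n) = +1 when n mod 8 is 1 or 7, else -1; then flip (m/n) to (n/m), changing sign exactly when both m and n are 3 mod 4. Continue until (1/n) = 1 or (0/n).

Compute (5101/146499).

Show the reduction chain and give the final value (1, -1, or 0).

-1

flip (5101/146499) -> (146499/5101): both odd, 5101 mod 4 = 1, 146499 mod 4 = 3, so the flip contributes +1; sign now +1
(146499/5101): 146499 mod 5101 = 3671, so (146499/5101) = (3671/5101)
flip (3671/5101) -> (5101/3671): both odd, 3671 mod 4 = 3, 5101 mod 4 = 1, so the flip contributes +1; sign now +1
(5101/3671): 5101 mod 3671 = 1430, so (5101/3671) = (1430/3671)
factor out 2^1: 1430 = 2^1·715; with 3671 mod 8 = 7, (2/3671) = +1; sign now +1; continue with (715/3671)
flip (715/3671) -> (3671/715): both odd, 715 mod 4 = 3, 3671 mod 4 = 3, so the flip contributes -1; sign now -1
(3671/715): 3671 mod 715 = 96, so (3671/715) = (96/715)
factor out 2^5: 96 = 2^5·3; with 715 mod 8 = 3, (2/715) = -1; sign now +1; continue with (3/715)
flip (3/715) -> (715/3): both odd, 3 mod 4 = 3, 715 mod 4 = 3, so the flip contributes -1; sign now -1
(715/3): 715 mod 3 = 1, so (715/3) = (1/3)
reached (1/3) = 1, so the symbol is -1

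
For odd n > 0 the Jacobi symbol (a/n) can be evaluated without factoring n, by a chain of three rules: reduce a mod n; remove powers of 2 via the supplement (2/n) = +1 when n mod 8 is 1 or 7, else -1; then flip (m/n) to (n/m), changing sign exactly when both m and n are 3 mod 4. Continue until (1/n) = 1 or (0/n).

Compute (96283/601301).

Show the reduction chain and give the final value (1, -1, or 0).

-1

reciprocity: (96283/601301) = +1·(601301/96283) since 96283 mod 4 = 3, 601301 mod 4 = 1; sign now +1
(601301/96283) = (23603/96283)   [reduce mod 96283]
reciprocity: (23603/96283) = -1·(96283/23603) since 23603 mod 4 = 3, 96283 mod 4 = 3; sign now -1
(96283/23603) = (1871/23603)   [reduce mod 23603]
reciprocity: (1871/23603) = -1·(23603/1871) since 1871 mod 4 = 3, 23603 mod 4 = 3; sign now +1
(23603/1871) = (1151/1871)   [reduce mod 1871]
reciprocity: (1151/1871) = -1·(1871/1151) since 1151 mod 4 = 3, 1871 mod 4 = 3; sign now -1
(1871/1151) = (720/1151)   [reduce mod 1151]
720 = 2^4·45; (2/1151) = +1 since 1151 mod 8 = 7, so (720/1151) = (+1)^4·(45/1151); sign now -1
reciprocity: (45/1151) = +1·(1151/45) since 45 mod 4 = 1, 1151 mod 4 = 3; sign now -1
(1151/45) = (26/45)   [reduce mod 45]
26 = 2^1·13; (2/45) = -1 since 45 mod 8 = 5, so (26/45) = (-1)^1·(13/45); sign now +1
reciprocity: (13/45) = +1·(45/13) since 13 mod 4 = 1, 45 mod 4 = 1; sign now +1
(45/13) = (6/13)   [reduce mod 13]
6 = 2^1·3; (2/13) = -1 since 13 mod 8 = 5, so (6/13) = (-1)^1·(3/13); sign now -1
reciprocity: (3/13) = +1·(13/3) since 3 mod 4 = 3, 13 mod 4 = 1; sign now -1
(13/3) = (1/3)   [reduce mod 3]
(1/3) = 1; final value = sign = -1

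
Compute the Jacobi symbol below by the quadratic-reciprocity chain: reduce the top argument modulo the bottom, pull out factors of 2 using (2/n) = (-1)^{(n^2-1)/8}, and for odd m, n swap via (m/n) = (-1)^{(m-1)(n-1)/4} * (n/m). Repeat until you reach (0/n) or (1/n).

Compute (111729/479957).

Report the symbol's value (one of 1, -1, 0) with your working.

reciprocity: (111729/479957) = +1·(479957/111729) since 111729 mod 4 = 1, 479957 mod 4 = 1; sign now +1
(479957/111729) = (33041/111729)   [reduce mod 111729]
reciprocity: (33041/111729) = +1·(111729/33041) since 33041 mod 4 = 1, 111729 mod 4 = 1; sign now +1
(111729/33041) = (12606/33041)   [reduce mod 33041]
12606 = 2^1·6303; (2/33041) = +1 since 33041 mod 8 = 1, so (12606/33041) = (+1)^1·(6303/33041); sign now +1
reciprocity: (6303/33041) = +1·(33041/6303) since 6303 mod 4 = 3, 33041 mod 4 = 1; sign now +1
(33041/6303) = (1526/6303)   [reduce mod 6303]
1526 = 2^1·763; (2/6303) = +1 since 6303 mod 8 = 7, so (1526/6303) = (+1)^1·(763/6303); sign now +1
reciprocity: (763/6303) = -1·(6303/763) since 763 mod 4 = 3, 6303 mod 4 = 3; sign now -1
(6303/763) = (199/763)   [reduce mod 763]
reciprocity: (199/763) = -1·(763/199) since 199 mod 4 = 3, 763 mod 4 = 3; sign now +1
(763/199) = (166/199)   [reduce mod 199]
166 = 2^1·83; (2/199) = +1 since 199 mod 8 = 7, so (166/199) = (+1)^1·(83/199); sign now +1
reciprocity: (83/199) = -1·(199/83) since 83 mod 4 = 3, 199 mod 4 = 3; sign now -1
(199/83) = (33/83)   [reduce mod 83]
reciprocity: (33/83) = +1·(83/33) since 33 mod 4 = 1, 83 mod 4 = 3; sign now -1
(83/33) = (17/33)   [reduce mod 33]
reciprocity: (17/33) = +1·(33/17) since 17 mod 4 = 1, 33 mod 4 = 1; sign now -1
(33/17) = (16/17)   [reduce mod 17]
16 = 2^4·1; (2/17) = +1 since 17 mod 8 = 1, so (16/17) = (+1)^4·(1/17); sign now -1
(1/17) = 1; final value = sign = -1

-1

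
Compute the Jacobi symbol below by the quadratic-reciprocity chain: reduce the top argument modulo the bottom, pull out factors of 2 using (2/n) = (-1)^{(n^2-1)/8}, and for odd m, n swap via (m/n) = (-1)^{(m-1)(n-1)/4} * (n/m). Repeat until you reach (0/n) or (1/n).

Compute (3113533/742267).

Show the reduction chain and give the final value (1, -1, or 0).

(3113533/742267): 3113533 mod 742267 = 144465, so (3113533/742267) = (144465/742267)
flip (144465/742267) -> (742267/144465): both odd, 144465 mod 4 = 1, 742267 mod 4 = 3, so the flip contributes +1; sign now +1
(742267/144465): 742267 mod 144465 = 19942, so (742267/144465) = (19942/144465)
factor out 2^1: 19942 = 2^1·9971; with 144465 mod 8 = 1, (2/144465) = +1; sign now +1; continue with (9971/144465)
flip (9971/144465) -> (144465/9971): both odd, 9971 mod 4 = 3, 144465 mod 4 = 1, so the flip contributes +1; sign now +1
(144465/9971): 144465 mod 9971 = 4871, so (144465/9971) = (4871/9971)
flip (4871/9971) -> (9971/4871): both odd, 4871 mod 4 = 3, 9971 mod 4 = 3, so the flip contributes -1; sign now -1
(9971/4871): 9971 mod 4871 = 229, so (9971/4871) = (229/4871)
flip (229/4871) -> (4871/229): both odd, 229 mod 4 = 1, 4871 mod 4 = 3, so the flip contributes +1; sign now -1
(4871/229): 4871 mod 229 = 62, so (4871/229) = (62/229)
factor out 2^1: 62 = 2^1·31; with 229 mod 8 = 5, (2/229) = -1; sign now +1; continue with (31/229)
flip (31/229) -> (229/31): both odd, 31 mod 4 = 3, 229 mod 4 = 1, so the flip contributes +1; sign now +1
(229/31): 229 mod 31 = 12, so (229/31) = (12/31)
factor out 2^2: 12 = 2^2·3; with 31 mod 8 = 7, (2/31) = +1; sign now +1; continue with (3/31)
flip (3/31) -> (31/3): both odd, 3 mod 4 = 3, 31 mod 4 = 3, so the flip contributes -1; sign now -1
(31/3): 31 mod 3 = 1, so (31/3) = (1/3)
reached (1/3) = 1, so the symbol is -1

-1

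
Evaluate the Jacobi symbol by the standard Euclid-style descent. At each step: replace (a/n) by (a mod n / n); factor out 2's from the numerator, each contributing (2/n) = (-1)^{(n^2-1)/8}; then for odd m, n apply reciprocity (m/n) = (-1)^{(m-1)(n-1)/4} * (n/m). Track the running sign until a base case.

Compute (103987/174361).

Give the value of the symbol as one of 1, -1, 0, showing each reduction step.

flip (103987/174361) -> (174361/103987): both odd, 103987 mod 4 = 3, 174361 mod 4 = 1, so the flip contributes +1; sign now +1
(174361/103987): 174361 mod 103987 = 70374, so (174361/103987) = (70374/103987)
factor out 2^1: 70374 = 2^1·35187; with 103987 mod 8 = 3, (2/103987) = -1; sign now -1; continue with (35187/103987)
flip (35187/103987) -> (103987/35187): both odd, 35187 mod 4 = 3, 103987 mod 4 = 3, so the flip contributes -1; sign now +1
(103987/35187): 103987 mod 35187 = 33613, so (103987/35187) = (33613/35187)
flip (33613/35187) -> (35187/33613): both odd, 33613 mod 4 = 1, 35187 mod 4 = 3, so the flip contributes +1; sign now +1
(35187/33613): 35187 mod 33613 = 1574, so (35187/33613) = (1574/33613)
factor out 2^1: 1574 = 2^1·787; with 33613 mod 8 = 5, (2/33613) = -1; sign now -1; continue with (787/33613)
flip (787/33613) -> (33613/787): both odd, 787 mod 4 = 3, 33613 mod 4 = 1, so the flip contributes +1; sign now -1
(33613/787): 33613 mod 787 = 559, so (33613/787) = (559/787)
flip (559/787) -> (787/559): both odd, 559 mod 4 = 3, 787 mod 4 = 3, so the flip contributes -1; sign now +1
(787/559): 787 mod 559 = 228, so (787/559) = (228/559)
factor out 2^2: 228 = 2^2·57; with 559 mod 8 = 7, (2/559) = +1; sign now +1; continue with (57/559)
flip (57/559) -> (559/57): both odd, 57 mod 4 = 1, 559 mod 4 = 3, so the flip contributes +1; sign now +1
(559/57): 559 mod 57 = 46, so (559/57) = (46/57)
factor out 2^1: 46 = 2^1·23; with 57 mod 8 = 1, (2/57) = +1; sign now +1; continue with (23/57)
flip (23/57) -> (57/23): both odd, 23 mod 4 = 3, 57 mod 4 = 1, so the flip contributes +1; sign now +1
(57/23): 57 mod 23 = 11, so (57/23) = (11/23)
flip (11/23) -> (23/11): both odd, 11 mod 4 = 3, 23 mod 4 = 3, so the flip contributes -1; sign now -1
(23/11): 23 mod 11 = 1, so (23/11) = (1/11)
reached (1/11) = 1, so the symbol is -1

-1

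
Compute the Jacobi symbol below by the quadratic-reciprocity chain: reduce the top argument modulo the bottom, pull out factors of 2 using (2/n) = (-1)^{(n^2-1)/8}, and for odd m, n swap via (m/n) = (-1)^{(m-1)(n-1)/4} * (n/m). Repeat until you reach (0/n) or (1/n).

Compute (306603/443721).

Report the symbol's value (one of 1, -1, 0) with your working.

reciprocity: (306603/443721) = +1·(443721/306603) since 306603 mod 4 = 3, 443721 mod 4 = 1; sign now +1
(443721/306603) = (137118/306603)   [reduce mod 306603]
137118 = 2^1·68559; (2/306603) = -1 since 306603 mod 8 = 3, so (137118/306603) = (-1)^1·(68559/306603); sign now -1
reciprocity: (68559/306603) = -1·(306603/68559) since 68559 mod 4 = 3, 306603 mod 4 = 3; sign now +1
(306603/68559) = (32367/68559)   [reduce mod 68559]
reciprocity: (32367/68559) = -1·(68559/32367) since 32367 mod 4 = 3, 68559 mod 4 = 3; sign now -1
(68559/32367) = (3825/32367)   [reduce mod 32367]
reciprocity: (3825/32367) = +1·(32367/3825) since 3825 mod 4 = 1, 32367 mod 4 = 3; sign now -1
(32367/3825) = (1767/3825)   [reduce mod 3825]
reciprocity: (1767/3825) = +1·(3825/1767) since 1767 mod 4 = 3, 3825 mod 4 = 1; sign now -1
(3825/1767) = (291/1767)   [reduce mod 1767]
reciprocity: (291/1767) = -1·(1767/291) since 291 mod 4 = 3, 1767 mod 4 = 3; sign now +1
(1767/291) = (21/291)   [reduce mod 291]
reciprocity: (21/291) = +1·(291/21) since 21 mod 4 = 1, 291 mod 4 = 3; sign now +1
(291/21) = (18/21)   [reduce mod 21]
18 = 2^1·9; (2/21) = -1 since 21 mod 8 = 5, so (18/21) = (-1)^1·(9/21); sign now -1
reciprocity: (9/21) = +1·(21/9) since 9 mod 4 = 1, 21 mod 4 = 1; sign now -1
(21/9) = (3/9)   [reduce mod 9]
reciprocity: (3/9) = +1·(9/3) since 3 mod 4 = 3, 9 mod 4 = 1; sign now -1
(9/3) = (0/3)   [reduce mod 3]
(0/3) = 0   [gcd(a, n) > 1]; final value = 0

0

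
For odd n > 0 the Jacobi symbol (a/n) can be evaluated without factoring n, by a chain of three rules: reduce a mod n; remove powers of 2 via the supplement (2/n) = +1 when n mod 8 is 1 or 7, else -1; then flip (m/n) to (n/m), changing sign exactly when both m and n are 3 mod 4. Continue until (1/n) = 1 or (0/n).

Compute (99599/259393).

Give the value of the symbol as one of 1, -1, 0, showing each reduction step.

1

reciprocity: (99599/259393) = +1·(259393/99599) since 99599 mod 4 = 3, 259393 mod 4 = 1; sign now +1
(259393/99599) = (60195/99599)   [reduce mod 99599]
reciprocity: (60195/99599) = -1·(99599/60195) since 60195 mod 4 = 3, 99599 mod 4 = 3; sign now -1
(99599/60195) = (39404/60195)   [reduce mod 60195]
39404 = 2^2·9851; (2/60195) = -1 since 60195 mod 8 = 3, so (39404/60195) = (-1)^2·(9851/60195); sign now -1
reciprocity: (9851/60195) = -1·(60195/9851) since 9851 mod 4 = 3, 60195 mod 4 = 3; sign now +1
(60195/9851) = (1089/9851)   [reduce mod 9851]
reciprocity: (1089/9851) = +1·(9851/1089) since 1089 mod 4 = 1, 9851 mod 4 = 3; sign now +1
(9851/1089) = (50/1089)   [reduce mod 1089]
50 = 2^1·25; (2/1089) = +1 since 1089 mod 8 = 1, so (50/1089) = (+1)^1·(25/1089); sign now +1
reciprocity: (25/1089) = +1·(1089/25) since 25 mod 4 = 1, 1089 mod 4 = 1; sign now +1
(1089/25) = (14/25)   [reduce mod 25]
14 = 2^1·7; (2/25) = +1 since 25 mod 8 = 1, so (14/25) = (+1)^1·(7/25); sign now +1
reciprocity: (7/25) = +1·(25/7) since 7 mod 4 = 3, 25 mod 4 = 1; sign now +1
(25/7) = (4/7)   [reduce mod 7]
4 = 2^2·1; (2/7) = +1 since 7 mod 8 = 7, so (4/7) = (+1)^2·(1/7); sign now +1
(1/7) = 1; final value = sign = +1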